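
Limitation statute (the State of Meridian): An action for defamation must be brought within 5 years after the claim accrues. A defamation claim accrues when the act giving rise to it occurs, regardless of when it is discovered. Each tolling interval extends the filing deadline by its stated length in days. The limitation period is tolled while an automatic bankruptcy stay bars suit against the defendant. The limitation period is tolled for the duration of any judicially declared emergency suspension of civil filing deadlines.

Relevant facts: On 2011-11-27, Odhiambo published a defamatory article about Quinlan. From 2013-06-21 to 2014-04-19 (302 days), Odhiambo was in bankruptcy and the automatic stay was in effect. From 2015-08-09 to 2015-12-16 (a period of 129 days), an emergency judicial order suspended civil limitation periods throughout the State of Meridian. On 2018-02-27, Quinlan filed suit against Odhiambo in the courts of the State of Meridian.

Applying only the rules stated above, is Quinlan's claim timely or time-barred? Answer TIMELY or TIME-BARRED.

The claim accrued on 2011-11-27, the date of the act.
5 years from 2011-11-27 is 2016-11-27.
Because the automatic bankruptcy stay ran from 2013-06-21 to 2014-04-19, the deadline is extended by 302 days to 2017-09-25.
The period was tolled for 129 days by the emergency suspension of filing deadlines (2015-08-09 to 2015-12-16), pushing the deadline to 2018-02-01.
Filing on 2018-02-27 missed the 2018-02-01 deadline — the action is time-barred.

TIME-BARRED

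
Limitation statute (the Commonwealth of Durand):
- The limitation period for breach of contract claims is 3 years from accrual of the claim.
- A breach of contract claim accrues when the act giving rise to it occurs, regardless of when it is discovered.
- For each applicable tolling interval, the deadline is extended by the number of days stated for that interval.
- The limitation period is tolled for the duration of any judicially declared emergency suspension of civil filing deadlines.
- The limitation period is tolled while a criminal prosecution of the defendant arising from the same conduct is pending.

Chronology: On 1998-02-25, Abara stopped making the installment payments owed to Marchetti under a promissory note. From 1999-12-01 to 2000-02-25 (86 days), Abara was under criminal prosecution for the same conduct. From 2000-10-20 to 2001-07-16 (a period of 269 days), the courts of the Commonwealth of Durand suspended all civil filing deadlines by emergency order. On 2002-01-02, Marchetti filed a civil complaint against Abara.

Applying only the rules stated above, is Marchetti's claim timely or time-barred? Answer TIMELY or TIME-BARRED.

TIMELY

The limitation period began to run on 1998-02-25.
Adding the 3 years base period to 1998-02-25 gives a deadline of 2001-02-25, before any tolling.
The pending criminal prosecution from 1999-12-01 to 2000-02-25 tolled the period for 86 days, extending the deadline to 2001-05-22.
The emergency suspension of filing deadlines from 2000-10-20 to 2001-07-16 tolled the period for 269 days, extending the deadline to 2002-02-15.
The 2002-01-02 filing precedes the 2002-02-15 deadline; the claim is timely.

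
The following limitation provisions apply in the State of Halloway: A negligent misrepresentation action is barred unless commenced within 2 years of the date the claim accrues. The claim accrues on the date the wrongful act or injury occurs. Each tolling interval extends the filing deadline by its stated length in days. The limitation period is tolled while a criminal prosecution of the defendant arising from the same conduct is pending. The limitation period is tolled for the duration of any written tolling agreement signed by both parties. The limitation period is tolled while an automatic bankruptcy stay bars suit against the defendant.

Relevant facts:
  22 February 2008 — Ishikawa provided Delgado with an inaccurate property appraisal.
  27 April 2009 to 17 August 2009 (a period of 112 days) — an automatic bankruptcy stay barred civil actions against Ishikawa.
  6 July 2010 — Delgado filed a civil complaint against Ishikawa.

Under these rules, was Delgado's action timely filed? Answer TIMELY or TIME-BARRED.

TIME-BARRED

The claim accrued on 22 February 2008, when the wrongful act occurred.
Adding the 2 years base period to 22 February 2008 gives a deadline of 22 February 2010, before any tolling.
The period was tolled for 112 days by the automatic bankruptcy stay (27 April 2009 to 17 August 2009), pushing the deadline to 14 June 2010.
The 6 July 2010 filing falls after the 14 June 2010 deadline; the claim is time-barred.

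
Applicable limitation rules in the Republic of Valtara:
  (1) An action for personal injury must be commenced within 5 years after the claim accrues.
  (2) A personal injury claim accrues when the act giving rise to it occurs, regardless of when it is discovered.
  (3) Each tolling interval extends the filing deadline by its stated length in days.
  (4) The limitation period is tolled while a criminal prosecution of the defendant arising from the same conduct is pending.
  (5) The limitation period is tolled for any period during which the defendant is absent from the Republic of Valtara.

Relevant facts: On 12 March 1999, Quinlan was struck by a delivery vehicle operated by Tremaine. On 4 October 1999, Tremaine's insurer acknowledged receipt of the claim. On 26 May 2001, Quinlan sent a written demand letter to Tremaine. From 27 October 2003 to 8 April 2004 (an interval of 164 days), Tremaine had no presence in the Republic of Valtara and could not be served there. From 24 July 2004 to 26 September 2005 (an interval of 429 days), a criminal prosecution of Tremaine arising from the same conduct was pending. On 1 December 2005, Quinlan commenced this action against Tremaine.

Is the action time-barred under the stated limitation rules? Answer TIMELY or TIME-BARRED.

The limitation period began to run on 12 March 1999.
5 years from 12 March 1999 is 12 March 2004.
The period was tolled for 164 days by the defendant's absence from the jurisdiction (27 October 2003 to 8 April 2004), pushing the deadline to 23 August 2004.
The pending criminal prosecution from 24 July 2004 to 26 September 2005 tolled the period for 429 days, extending the deadline to 26 October 2005.
Nothing else in the chronology tolls or restarts the period.
Quinlan filed on 1 December 2005, after the 26 October 2005 deadline, so the action is time-barred.

TIME-BARRED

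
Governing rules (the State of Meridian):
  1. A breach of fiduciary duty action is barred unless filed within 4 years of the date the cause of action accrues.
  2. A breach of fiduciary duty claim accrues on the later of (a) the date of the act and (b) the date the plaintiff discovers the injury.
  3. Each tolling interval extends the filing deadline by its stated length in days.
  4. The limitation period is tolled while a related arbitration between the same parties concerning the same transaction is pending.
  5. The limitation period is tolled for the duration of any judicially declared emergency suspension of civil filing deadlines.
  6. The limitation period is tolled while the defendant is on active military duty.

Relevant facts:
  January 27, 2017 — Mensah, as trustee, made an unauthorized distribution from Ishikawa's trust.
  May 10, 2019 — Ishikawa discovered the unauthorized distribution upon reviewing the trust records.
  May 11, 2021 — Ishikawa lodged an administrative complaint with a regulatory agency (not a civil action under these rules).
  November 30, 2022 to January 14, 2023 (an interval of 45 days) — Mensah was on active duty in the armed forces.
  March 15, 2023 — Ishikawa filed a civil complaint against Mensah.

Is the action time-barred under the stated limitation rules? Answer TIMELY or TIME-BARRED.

Taking the later of the act (January 27, 2017) and discovery (May 10, 2019), the claim accrued on May 10, 2019.
4 years from May 10, 2019 is May 10, 2023.
Because the defendant's active military service ran from November 30, 2022 to January 14, 2023, the deadline is extended by 45 days to June 24, 2023.
The other events in the timeline have no effect on the limitation period under the stated rules.
Ishikawa filed on March 15, 2023, before the June 24, 2023 deadline, so the action is timely.

TIMELY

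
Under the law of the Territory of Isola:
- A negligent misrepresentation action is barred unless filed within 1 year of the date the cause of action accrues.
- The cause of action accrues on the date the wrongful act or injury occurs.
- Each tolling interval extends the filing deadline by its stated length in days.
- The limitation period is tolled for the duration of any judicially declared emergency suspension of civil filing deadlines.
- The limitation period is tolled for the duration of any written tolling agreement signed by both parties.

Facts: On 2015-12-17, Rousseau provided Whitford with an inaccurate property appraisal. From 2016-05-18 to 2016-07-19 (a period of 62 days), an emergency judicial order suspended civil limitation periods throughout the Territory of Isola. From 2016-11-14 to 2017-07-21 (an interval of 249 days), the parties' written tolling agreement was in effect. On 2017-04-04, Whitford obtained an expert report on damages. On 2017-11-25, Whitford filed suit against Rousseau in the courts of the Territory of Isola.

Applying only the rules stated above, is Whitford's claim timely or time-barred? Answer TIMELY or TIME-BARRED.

The limitation period began to run on 2015-12-17.
1 year from 2015-12-17 is 2016-12-17.
Because the emergency suspension of filing deadlines ran from 2016-05-18 to 2016-07-19, the deadline is extended by 62 days to 2017-02-17.
The written tolling agreement from 2016-11-14 to 2017-07-21 tolled the period for 249 days, extending the deadline to 2017-10-24.
Nothing else in the chronology tolls or restarts the period.
Filing on 2017-11-25 missed the 2017-10-24 deadline — the action is time-barred.

TIME-BARRED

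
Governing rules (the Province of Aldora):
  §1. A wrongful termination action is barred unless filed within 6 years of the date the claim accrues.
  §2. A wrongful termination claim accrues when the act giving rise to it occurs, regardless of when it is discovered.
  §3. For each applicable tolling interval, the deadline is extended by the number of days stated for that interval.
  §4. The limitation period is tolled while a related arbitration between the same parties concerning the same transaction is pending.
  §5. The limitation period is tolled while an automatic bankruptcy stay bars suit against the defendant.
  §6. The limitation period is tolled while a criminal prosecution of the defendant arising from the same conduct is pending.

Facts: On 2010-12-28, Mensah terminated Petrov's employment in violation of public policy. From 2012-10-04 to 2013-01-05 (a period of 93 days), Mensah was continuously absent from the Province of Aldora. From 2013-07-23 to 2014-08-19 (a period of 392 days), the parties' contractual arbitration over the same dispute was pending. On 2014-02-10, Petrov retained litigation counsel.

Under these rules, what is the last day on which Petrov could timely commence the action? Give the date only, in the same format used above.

2018-01-24

The claim accrued on 2010-12-28, when the wrongful act occurred.
The untolled deadline — 6 years after 2010-12-28 — is 2016-12-28.
The period was tolled for 392 days by the pending related arbitration (2013-07-23 to 2014-08-19), pushing the deadline to 2018-01-24.
Although the defendant's absence ran from 2012-10-04 to 2013-01-05, the stated rules do not make that a tolling event, so it is disregarded.
Nothing else in the chronology tolls or restarts the period.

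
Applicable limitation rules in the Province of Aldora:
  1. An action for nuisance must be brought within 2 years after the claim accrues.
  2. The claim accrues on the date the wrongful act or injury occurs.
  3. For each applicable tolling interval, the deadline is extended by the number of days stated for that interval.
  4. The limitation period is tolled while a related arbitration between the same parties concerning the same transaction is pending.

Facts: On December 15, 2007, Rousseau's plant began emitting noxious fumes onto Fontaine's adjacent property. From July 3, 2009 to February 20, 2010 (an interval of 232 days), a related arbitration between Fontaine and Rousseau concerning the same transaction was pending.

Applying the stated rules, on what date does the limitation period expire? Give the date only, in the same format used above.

August 4, 2010

The limitation period began to run on December 15, 2007.
2 years from December 15, 2007 is December 15, 2009.
The period was tolled for 232 days by the pending related arbitration (July 3, 2009 to February 20, 2010), pushing the deadline to August 4, 2010.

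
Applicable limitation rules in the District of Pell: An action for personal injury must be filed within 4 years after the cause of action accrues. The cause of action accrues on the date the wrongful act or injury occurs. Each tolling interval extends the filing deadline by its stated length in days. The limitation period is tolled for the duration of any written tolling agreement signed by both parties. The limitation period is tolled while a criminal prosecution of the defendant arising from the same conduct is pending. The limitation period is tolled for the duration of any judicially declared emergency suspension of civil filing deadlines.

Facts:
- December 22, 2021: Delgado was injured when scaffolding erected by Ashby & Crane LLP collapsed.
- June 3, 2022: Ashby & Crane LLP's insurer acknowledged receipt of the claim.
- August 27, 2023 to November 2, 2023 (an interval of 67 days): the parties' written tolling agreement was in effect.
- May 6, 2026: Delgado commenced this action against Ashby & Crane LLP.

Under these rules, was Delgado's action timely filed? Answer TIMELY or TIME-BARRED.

TIME-BARRED

The claim accrued on December 22, 2021, when the wrongful act occurred.
4 years from December 22, 2021 is December 22, 2025.
The written tolling agreement from August 27, 2023 to November 2, 2023 tolled the period for 67 days, extending the deadline to February 27, 2026.
None of the other events listed affects the running of the period under the stated rules.
Delgado filed on May 6, 2026, after the February 27, 2026 deadline, so the action is time-barred.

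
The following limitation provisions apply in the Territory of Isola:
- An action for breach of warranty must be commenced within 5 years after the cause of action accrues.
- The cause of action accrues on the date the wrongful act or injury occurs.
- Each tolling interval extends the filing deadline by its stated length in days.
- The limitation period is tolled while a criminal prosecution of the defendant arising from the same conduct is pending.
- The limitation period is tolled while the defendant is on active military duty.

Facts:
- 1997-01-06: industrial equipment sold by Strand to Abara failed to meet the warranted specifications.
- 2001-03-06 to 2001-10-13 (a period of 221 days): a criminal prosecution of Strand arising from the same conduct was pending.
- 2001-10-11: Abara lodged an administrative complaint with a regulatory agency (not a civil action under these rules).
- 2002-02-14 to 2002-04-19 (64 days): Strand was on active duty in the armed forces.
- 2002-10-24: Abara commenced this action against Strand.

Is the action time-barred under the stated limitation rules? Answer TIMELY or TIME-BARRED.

TIME-BARRED

The cause of action accrued on 1997-01-06, the date of the act.
The untolled deadline — 5 years after 1997-01-06 — is 2002-01-06.
The pending criminal prosecution from 2001-03-06 to 2001-10-13 tolled the period for 221 days, extending the deadline to 2002-08-15.
The defendant's active military service from 2002-02-14 to 2002-04-19 tolled the period for 64 days, extending the deadline to 2002-10-18.
Nothing else in the chronology tolls or restarts the period.
The 2002-10-24 filing falls after the 2002-10-18 deadline; the claim is time-barred.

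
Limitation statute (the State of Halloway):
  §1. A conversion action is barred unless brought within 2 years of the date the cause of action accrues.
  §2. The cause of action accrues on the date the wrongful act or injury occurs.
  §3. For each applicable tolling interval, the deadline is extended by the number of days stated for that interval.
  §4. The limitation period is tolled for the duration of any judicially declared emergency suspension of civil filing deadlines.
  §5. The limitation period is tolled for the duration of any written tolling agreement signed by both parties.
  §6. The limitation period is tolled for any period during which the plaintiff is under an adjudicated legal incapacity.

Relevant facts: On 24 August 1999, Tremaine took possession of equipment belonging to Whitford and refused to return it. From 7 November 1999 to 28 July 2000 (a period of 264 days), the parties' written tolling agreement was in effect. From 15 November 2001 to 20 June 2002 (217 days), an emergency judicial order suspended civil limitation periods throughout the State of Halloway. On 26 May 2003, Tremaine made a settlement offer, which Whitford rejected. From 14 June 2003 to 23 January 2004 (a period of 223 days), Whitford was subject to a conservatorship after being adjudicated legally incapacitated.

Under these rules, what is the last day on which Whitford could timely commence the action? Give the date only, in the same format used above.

The limitation period began to run on 24 August 1999.
2 years from 24 August 1999 is 24 August 2001.
The period was tolled for 264 days by the written tolling agreement (7 November 1999 to 28 July 2000), pushing the deadline to 15 May 2002.
The period was tolled for 217 days by the emergency suspension of filing deadlines (15 November 2001 to 20 June 2002), pushing the deadline to 18 December 2002.
The plaintiff's legal incapacity starting 14 June 2003 came too late — the period had run on 18 December 2002 — and so does not extend the deadline.
None of the other events listed affects the running of the period under the stated rules.

18 December 2002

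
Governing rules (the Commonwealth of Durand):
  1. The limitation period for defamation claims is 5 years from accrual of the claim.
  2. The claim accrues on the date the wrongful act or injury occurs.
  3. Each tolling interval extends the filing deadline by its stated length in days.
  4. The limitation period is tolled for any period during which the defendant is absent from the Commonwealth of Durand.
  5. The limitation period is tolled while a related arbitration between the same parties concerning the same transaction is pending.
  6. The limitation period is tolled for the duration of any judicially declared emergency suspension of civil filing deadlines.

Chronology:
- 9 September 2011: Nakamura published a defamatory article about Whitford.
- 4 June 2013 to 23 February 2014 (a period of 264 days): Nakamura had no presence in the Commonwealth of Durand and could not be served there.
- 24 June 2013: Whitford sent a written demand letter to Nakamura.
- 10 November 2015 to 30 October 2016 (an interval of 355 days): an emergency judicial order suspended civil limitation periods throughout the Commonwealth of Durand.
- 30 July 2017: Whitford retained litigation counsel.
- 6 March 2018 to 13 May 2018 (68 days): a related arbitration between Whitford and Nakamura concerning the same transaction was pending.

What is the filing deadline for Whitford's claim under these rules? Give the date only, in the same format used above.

The claim accrued on 9 September 2011, the date of the act.
The untolled deadline — 5 years after 9 September 2011 — is 9 September 2016.
The defendant's absence from the jurisdiction from 4 June 2013 to 23 February 2014 tolled the period for 264 days, extending the deadline to 31 May 2017.
Because the emergency suspension of filing deadlines ran from 10 November 2015 to 30 October 2016, the deadline is extended by 355 days to 21 May 2018.
The period was tolled for 68 days by the pending related arbitration (6 March 2018 to 13 May 2018), pushing the deadline to 28 July 2018.
The other events in the timeline have no effect on the limitation period under the stated rules.

28 July 2018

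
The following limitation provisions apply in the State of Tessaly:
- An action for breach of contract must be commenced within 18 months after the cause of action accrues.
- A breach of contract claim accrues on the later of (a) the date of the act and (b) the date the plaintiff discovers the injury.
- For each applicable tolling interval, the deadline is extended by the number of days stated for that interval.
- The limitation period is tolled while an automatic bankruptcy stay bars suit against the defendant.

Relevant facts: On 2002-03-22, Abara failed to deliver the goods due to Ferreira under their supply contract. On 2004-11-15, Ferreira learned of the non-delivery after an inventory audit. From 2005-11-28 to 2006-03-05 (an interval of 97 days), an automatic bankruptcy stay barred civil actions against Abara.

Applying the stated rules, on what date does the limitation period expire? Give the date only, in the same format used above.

2006-08-20

Taking the later of the act (2002-03-22) and discovery (2004-11-15), the claim accrued on 2004-11-15.
18 months from 2004-11-15 is 2006-05-15.
The period was tolled for 97 days by the automatic bankruptcy stay (2005-11-28 to 2006-03-05), pushing the deadline to 2006-08-20.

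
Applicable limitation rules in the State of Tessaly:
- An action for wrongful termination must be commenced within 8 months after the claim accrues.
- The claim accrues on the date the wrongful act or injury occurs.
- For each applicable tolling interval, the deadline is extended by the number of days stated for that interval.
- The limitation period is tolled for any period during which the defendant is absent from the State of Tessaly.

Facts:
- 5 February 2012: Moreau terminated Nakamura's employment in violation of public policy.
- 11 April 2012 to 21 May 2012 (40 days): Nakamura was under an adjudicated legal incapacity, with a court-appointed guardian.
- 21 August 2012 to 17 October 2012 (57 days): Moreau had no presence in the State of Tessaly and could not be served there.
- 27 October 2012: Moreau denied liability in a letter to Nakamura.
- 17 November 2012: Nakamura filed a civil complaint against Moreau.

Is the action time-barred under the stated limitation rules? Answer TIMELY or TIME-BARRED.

The claim accrued on 5 February 2012, the date of the act.
The untolled deadline — 8 months after 5 February 2012 — is 5 October 2012.
The period was tolled for 57 days by the defendant's absence from the jurisdiction (21 August 2012 to 17 October 2012), pushing the deadline to 1 December 2012.
Although the plaintiff's incapacity ran from 11 April 2012 to 21 May 2012, the stated rules do not make that a tolling event, so it is disregarded.
Nothing else in the chronology tolls or restarts the period.
Filing on 17 November 2012 beat the 1 December 2012 deadline — the action is timely.

TIMELY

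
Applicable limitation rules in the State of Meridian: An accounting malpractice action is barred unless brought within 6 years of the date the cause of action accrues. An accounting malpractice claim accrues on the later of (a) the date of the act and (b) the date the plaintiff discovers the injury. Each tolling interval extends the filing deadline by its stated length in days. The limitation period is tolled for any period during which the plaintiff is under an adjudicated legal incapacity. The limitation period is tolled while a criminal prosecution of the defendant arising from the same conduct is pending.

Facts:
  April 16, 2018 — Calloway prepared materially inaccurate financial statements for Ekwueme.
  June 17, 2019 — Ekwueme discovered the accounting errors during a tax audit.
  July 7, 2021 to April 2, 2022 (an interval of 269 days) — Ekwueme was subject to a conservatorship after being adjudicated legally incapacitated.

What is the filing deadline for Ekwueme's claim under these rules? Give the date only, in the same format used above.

Taking the later of the act (April 16, 2018) and discovery (June 17, 2019), the claim accrued on June 17, 2019.
6 years from June 17, 2019 is June 17, 2025.
The period was tolled for 269 days by the plaintiff's legal incapacity (July 7, 2021 to April 2, 2022), pushing the deadline to March 13, 2026.

March 13, 2026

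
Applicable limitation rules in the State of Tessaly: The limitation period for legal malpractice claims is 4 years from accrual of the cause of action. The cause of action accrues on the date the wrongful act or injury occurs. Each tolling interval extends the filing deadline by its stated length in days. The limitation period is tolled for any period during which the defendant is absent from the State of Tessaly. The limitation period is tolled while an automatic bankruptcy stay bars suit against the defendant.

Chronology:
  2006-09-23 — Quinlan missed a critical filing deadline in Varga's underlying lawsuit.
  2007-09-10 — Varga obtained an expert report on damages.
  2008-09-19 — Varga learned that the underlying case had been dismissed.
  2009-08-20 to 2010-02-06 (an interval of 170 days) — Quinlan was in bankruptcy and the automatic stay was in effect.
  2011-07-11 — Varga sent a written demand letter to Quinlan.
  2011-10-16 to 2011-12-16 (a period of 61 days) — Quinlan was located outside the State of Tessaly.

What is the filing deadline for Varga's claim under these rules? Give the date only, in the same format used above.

2011-03-12

Because the rule ties accrual to occurrence, the claim accrued on 2006-09-23, not on the 2008-09-19 discovery date.
The untolled deadline — 4 years after 2006-09-23 — is 2010-09-23.
The automatic bankruptcy stay from 2009-08-20 to 2010-02-06 tolled the period for 170 days, extending the deadline to 2011-03-12.
By the time the defendant's absence from the jurisdiction began on 2011-10-16, the limitation period had already expired on 2011-03-12; that interval cannot revive it.
None of the other events listed affects the running of the period under the stated rules.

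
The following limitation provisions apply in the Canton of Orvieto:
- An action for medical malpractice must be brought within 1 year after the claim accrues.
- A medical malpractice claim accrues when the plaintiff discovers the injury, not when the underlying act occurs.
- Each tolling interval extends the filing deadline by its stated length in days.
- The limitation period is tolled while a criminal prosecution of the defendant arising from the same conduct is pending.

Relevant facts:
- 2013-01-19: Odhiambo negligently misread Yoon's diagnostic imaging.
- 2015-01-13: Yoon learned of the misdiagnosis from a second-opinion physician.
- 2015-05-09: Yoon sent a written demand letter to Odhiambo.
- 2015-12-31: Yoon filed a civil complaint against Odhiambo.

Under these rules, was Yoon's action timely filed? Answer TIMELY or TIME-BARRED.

Under the discovery rule, the claim accrued on 2015-01-13, when Yoon discovered the injury — not on the 2013-01-19 date of the underlying act.
1 year from 2015-01-13 is 2016-01-13.
The other events in the timeline have no effect on the limitation period under the stated rules.
Filing on 2015-12-31 beat the 2016-01-13 deadline — the action is timely.

TIMELY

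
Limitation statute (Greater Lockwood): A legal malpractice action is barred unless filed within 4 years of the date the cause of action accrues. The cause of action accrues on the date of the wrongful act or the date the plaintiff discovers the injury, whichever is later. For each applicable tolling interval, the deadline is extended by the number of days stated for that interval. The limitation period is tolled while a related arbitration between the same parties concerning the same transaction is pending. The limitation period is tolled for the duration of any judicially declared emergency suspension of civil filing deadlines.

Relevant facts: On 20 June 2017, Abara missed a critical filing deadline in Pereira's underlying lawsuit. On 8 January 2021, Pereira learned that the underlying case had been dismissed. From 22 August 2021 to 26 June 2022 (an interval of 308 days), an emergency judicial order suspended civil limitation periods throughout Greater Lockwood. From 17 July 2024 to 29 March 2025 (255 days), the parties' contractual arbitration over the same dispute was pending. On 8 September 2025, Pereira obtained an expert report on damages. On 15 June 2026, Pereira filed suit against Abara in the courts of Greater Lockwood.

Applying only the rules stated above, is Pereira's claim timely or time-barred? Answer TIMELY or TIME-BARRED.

TIMELY

The claim accrued on 8 January 2021 — the later of the 20 June 2017 act and the 8 January 2021 discovery.
Adding the 4 years base period to 8 January 2021 gives a deadline of 8 January 2025, before any tolling.
The emergency suspension of filing deadlines from 22 August 2021 to 26 June 2022 tolled the period for 308 days, extending the deadline to 12 November 2025.
The period was tolled for 255 days by the pending related arbitration (17 July 2024 to 29 March 2025), pushing the deadline to 25 July 2026.
None of the other events listed affects the running of the period under the stated rules.
The 15 June 2026 filing precedes the 25 July 2026 deadline; the claim is timely.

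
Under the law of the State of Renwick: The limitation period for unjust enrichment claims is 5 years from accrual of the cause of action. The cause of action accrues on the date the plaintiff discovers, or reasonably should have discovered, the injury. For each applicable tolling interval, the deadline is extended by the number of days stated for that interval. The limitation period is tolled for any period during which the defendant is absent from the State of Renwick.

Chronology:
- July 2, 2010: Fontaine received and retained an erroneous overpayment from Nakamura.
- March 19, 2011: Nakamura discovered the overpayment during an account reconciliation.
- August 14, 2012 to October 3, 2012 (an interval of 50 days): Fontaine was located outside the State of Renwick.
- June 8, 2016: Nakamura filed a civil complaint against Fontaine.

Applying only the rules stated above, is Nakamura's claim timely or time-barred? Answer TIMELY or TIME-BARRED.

The claim did not accrue until Nakamura discovered the injury on March 19, 2011; the July 2, 2010 act date does not start the clock under the stated rule.
Adding the 5 years base period to March 19, 2011 gives a deadline of March 19, 2016, before any tolling.
The defendant's absence from the jurisdiction from August 14, 2012 to October 3, 2012 tolled the period for 50 days, extending the deadline to May 8, 2016.
The June 8, 2016 filing falls after the May 8, 2016 deadline; the claim is time-barred.

TIME-BARRED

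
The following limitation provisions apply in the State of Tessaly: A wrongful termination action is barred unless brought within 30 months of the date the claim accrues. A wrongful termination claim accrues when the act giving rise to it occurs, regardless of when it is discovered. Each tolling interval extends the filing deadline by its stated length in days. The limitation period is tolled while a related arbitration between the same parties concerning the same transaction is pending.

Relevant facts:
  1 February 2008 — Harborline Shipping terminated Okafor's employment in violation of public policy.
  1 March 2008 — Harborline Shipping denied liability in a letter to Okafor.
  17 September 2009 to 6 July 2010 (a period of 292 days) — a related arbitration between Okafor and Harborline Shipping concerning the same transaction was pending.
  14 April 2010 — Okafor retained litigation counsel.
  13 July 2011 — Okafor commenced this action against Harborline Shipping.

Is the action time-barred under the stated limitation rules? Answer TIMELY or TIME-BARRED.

The claim accrued on 1 February 2008, the date of the act.
Adding the 30 months base period to 1 February 2008 gives a deadline of 1 August 2010, before any tolling.
The pending related arbitration from 17 September 2009 to 6 July 2010 tolled the period for 292 days, extending the deadline to 20 May 2011.
None of the other events listed affects the running of the period under the stated rules.
The 13 July 2011 filing falls after the 20 May 2011 deadline; the claim is time-barred.

TIME-BARRED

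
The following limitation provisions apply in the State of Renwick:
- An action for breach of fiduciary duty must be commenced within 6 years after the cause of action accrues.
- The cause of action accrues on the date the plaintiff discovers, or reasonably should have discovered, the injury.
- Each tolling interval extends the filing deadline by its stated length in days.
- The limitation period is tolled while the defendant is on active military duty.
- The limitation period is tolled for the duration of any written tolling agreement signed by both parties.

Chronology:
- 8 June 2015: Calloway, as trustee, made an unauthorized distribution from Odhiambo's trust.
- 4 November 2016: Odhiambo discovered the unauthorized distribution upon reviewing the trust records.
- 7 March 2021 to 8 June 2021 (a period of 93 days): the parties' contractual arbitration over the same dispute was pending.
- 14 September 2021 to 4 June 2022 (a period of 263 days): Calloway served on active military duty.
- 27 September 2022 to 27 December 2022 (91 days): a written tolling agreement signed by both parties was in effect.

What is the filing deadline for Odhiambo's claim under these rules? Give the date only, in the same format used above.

24 October 2023

The claim did not accrue until Odhiambo discovered the injury on 4 November 2016; the 8 June 2015 act date does not start the clock under the stated rule.
Adding the 6 years base period to 4 November 2016 gives a deadline of 4 November 2022, before any tolling.
Because the defendant's active military service ran from 14 September 2021 to 4 June 2022, the deadline is extended by 263 days to 25 July 2023.
Because the written tolling agreement ran from 27 September 2022 to 27 December 2022, the deadline is extended by 91 days to 24 October 2023.
Although a pending arbitration ran from 7 March 2021 to 8 June 2021, the stated rules do not make that a tolling event, so it is disregarded.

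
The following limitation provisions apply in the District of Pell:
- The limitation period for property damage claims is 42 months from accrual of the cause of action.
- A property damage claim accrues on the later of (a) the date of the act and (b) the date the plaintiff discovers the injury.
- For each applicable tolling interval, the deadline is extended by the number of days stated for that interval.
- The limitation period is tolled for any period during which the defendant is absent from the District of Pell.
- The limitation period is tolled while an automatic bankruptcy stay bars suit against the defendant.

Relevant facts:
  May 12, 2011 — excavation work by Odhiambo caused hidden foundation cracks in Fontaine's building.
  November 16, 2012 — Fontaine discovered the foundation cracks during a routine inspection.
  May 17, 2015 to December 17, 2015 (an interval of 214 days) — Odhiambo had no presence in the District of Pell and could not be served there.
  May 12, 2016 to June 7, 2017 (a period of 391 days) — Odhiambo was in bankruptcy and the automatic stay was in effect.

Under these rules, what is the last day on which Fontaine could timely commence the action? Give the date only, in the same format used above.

January 11, 2018

Taking the later of the act (May 12, 2011) and discovery (November 16, 2012), the claim accrued on November 16, 2012.
Adding the 42 months base period to November 16, 2012 gives a deadline of May 16, 2016, before any tolling.
The period was tolled for 214 days by the defendant's absence from the jurisdiction (May 17, 2015 to December 17, 2015), pushing the deadline to December 16, 2016.
The automatic bankruptcy stay from May 12, 2016 to June 7, 2017 tolled the period for 391 days, extending the deadline to January 11, 2018.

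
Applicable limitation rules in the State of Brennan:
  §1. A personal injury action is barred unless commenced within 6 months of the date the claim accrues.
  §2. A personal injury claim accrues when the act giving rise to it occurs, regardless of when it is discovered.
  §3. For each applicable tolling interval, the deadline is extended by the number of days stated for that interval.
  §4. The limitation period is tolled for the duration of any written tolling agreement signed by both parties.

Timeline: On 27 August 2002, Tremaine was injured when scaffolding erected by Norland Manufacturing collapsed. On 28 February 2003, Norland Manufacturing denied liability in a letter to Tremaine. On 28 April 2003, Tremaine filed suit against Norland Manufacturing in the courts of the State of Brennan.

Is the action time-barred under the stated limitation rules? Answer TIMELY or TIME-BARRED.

TIME-BARRED

The claim accrued on 27 August 2002, the date of the act.
6 months from 27 August 2002 is 27 February 2003.
Nothing else in the chronology tolls or restarts the period.
The 28 April 2003 filing falls after the 27 February 2003 deadline; the claim is time-barred.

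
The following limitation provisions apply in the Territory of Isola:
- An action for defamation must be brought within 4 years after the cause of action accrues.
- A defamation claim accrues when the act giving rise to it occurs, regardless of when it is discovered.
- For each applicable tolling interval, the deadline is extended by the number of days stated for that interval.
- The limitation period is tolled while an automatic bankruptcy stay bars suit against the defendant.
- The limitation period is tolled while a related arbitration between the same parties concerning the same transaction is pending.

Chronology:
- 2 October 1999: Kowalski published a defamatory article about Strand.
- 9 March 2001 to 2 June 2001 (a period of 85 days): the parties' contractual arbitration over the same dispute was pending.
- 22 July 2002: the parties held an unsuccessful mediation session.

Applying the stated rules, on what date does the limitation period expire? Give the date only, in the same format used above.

26 December 2003

The claim accrued on 2 October 1999, when the wrongful act occurred.
4 years from 2 October 1999 is 2 October 2003.
The period was tolled for 85 days by the pending related arbitration (9 March 2001 to 2 June 2001), pushing the deadline to 26 December 2003.
Nothing else in the chronology tolls or restarts the period.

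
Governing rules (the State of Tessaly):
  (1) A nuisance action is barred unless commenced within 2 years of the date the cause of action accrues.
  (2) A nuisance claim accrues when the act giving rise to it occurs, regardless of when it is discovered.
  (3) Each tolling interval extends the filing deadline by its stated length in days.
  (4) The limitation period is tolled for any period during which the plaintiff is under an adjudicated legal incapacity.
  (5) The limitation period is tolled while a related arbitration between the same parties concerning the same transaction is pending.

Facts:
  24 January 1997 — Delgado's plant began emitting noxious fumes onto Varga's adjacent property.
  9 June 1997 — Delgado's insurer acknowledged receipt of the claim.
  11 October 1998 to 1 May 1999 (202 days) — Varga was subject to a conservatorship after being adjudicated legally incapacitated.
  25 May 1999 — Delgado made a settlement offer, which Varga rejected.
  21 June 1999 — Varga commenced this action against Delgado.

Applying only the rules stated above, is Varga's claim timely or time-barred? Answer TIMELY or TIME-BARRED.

The cause of action accrued on 24 January 1997, the date of the act.
Adding the 2 years base period to 24 January 1997 gives a deadline of 24 January 1999, before any tolling.
The period was tolled for 202 days by the plaintiff's legal incapacity (11 October 1998 to 1 May 1999), pushing the deadline to 14 August 1999.
None of the other events listed affects the running of the period under the stated rules.
The 21 June 1999 filing precedes the 14 August 1999 deadline; the claim is timely.

TIMELY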